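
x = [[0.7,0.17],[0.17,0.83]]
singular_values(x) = [0.95, 0.58]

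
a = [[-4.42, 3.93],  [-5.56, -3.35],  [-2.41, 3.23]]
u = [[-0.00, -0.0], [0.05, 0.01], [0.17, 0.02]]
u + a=[[-4.42, 3.93],[-5.51, -3.34],[-2.24, 3.25]]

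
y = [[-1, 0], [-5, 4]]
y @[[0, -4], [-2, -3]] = [[0, 4], [-8, 8]]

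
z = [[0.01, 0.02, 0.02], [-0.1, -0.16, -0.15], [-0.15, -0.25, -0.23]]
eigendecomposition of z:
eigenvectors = [[0.07,-0.80,0.21],[-0.54,-0.06,-0.73],[-0.84,0.60,0.65]]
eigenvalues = [-0.38, -0.0, 0.0]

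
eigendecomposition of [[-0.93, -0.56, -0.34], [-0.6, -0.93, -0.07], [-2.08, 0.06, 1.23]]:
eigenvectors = [[0.14, -0.66, 0.45], [-0.01, -0.59, -0.69], [-0.99, -0.46, 0.56]]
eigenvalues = [1.52, -1.66, -0.49]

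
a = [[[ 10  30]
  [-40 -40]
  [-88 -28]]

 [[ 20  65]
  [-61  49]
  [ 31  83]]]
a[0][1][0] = -40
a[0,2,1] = -28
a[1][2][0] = 31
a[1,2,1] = 83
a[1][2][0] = 31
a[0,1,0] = -40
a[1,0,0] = 20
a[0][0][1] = 30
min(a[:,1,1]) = -40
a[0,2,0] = -88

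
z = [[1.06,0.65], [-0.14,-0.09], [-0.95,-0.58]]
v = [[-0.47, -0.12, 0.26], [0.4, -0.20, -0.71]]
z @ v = [[-0.24, -0.26, -0.19], [0.03, 0.03, 0.03], [0.21, 0.23, 0.16]]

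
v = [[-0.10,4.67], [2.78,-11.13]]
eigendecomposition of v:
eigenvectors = [[0.97, -0.36], [0.22, 0.93]]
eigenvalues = [0.97, -12.2]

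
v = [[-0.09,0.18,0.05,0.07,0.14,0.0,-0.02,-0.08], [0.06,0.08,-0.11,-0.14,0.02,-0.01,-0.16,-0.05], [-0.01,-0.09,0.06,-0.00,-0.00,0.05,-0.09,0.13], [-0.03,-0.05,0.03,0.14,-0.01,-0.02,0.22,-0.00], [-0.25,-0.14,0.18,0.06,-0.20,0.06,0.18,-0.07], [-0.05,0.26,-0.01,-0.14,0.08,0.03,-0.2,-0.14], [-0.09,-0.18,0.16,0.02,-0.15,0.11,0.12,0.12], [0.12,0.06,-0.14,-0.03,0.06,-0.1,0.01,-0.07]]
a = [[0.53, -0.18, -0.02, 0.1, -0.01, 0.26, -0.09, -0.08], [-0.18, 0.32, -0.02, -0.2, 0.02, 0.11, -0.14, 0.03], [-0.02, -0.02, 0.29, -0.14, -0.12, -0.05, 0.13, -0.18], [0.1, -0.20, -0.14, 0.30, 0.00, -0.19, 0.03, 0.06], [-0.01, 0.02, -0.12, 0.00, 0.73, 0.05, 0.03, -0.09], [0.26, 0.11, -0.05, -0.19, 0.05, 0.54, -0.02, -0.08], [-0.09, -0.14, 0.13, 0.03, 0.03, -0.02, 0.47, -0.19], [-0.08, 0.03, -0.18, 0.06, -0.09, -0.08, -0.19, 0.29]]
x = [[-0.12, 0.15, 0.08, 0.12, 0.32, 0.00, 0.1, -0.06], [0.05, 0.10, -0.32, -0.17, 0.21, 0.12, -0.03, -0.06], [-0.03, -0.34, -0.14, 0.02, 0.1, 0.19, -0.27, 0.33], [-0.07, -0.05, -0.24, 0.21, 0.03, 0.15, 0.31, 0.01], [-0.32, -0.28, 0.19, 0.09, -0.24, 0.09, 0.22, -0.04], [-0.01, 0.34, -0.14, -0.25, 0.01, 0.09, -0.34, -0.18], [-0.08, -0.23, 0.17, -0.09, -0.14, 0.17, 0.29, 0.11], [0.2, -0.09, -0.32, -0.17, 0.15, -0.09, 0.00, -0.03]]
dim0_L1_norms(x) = [0.88, 1.58, 1.6, 1.12, 1.2, 0.9, 1.56, 0.82]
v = a @ x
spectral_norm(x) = 0.95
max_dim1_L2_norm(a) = 0.75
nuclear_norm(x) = 3.48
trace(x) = 0.16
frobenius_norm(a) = 1.56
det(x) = 0.00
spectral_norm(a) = 0.86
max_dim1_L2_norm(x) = 0.6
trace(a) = 3.47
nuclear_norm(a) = 3.47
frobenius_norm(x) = 1.46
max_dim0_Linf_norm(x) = 0.34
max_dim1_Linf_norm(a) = 0.73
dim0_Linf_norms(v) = [0.25, 0.26, 0.18, 0.14, 0.2, 0.11, 0.22, 0.14]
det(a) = -0.00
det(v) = -0.00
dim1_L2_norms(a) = [0.64, 0.46, 0.41, 0.45, 0.75, 0.65, 0.55, 0.42]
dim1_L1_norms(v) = [0.63, 0.63, 0.43, 0.5, 1.14, 0.91, 0.95, 0.59]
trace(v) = 0.07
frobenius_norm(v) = 0.89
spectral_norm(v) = 0.70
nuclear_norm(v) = 1.74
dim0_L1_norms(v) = [0.7, 1.04, 0.74, 0.6, 0.66, 0.38, 1.0, 0.66]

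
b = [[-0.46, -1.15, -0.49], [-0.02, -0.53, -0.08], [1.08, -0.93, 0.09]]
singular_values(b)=[1.64, 1.18, 0.07]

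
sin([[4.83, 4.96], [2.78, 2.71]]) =[[0.59, 0.69],[0.38, 0.30]]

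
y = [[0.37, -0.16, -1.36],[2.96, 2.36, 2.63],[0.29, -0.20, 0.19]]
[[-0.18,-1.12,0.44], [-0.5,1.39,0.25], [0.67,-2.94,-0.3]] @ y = [[-3.25,-2.70,-2.62], [4.0,3.31,4.38], [-8.54,-6.99,-8.70]]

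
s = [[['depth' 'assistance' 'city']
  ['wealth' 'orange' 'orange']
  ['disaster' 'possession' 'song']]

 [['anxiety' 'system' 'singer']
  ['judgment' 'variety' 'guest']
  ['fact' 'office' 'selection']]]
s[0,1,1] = 'orange'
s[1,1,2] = 'guest'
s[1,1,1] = 'variety'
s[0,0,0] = 'depth'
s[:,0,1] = ['assistance', 'system']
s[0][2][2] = 'song'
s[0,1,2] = 'orange'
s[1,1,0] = 'judgment'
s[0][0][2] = 'city'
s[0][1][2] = 'orange'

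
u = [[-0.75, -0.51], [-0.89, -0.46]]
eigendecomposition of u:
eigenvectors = [[-0.68,0.52], [-0.73,-0.85]]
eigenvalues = [-1.29, 0.08]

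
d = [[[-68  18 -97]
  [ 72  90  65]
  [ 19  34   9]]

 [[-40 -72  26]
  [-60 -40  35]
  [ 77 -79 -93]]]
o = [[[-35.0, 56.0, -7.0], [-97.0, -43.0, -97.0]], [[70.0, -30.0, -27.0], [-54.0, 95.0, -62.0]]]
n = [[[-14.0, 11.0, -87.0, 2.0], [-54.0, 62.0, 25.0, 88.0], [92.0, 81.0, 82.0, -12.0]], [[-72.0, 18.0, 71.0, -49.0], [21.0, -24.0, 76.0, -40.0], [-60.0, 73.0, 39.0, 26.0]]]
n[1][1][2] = 76.0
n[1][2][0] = -60.0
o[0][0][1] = 56.0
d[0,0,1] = 18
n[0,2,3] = -12.0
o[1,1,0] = -54.0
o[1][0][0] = 70.0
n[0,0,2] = -87.0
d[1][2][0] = 77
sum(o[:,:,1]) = 78.0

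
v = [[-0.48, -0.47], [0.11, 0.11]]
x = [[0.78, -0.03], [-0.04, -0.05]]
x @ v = [[-0.38, -0.37], [0.01, 0.01]]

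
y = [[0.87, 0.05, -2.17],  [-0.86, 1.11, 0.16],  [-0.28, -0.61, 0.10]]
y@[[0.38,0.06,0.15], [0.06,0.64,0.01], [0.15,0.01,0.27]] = [[0.01, 0.06, -0.45], [-0.24, 0.66, -0.07], [-0.13, -0.41, -0.02]]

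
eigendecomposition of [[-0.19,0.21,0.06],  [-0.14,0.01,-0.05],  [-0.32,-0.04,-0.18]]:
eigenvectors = [[(-0.05-0.51j), (-0.05+0.51j), -0.35+0.00j], [0.27-0.08j, 0.27+0.08j, -0.52+0.00j], [(0.81+0j), 0.81-0.00j, 0.78+0.00j]]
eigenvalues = [(-0.18+0.21j), (-0.18-0.21j), (-0.01+0j)]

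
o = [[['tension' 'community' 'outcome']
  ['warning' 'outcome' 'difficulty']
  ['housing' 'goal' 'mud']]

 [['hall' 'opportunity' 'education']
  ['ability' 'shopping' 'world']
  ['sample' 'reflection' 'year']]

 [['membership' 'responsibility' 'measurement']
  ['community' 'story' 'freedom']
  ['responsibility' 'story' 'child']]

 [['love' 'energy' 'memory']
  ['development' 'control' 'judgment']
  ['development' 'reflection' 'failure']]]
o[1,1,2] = 'world'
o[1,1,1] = 'shopping'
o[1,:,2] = ['education', 'world', 'year']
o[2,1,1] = 'story'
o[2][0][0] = 'membership'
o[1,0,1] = 'opportunity'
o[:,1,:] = [['warning', 'outcome', 'difficulty'], ['ability', 'shopping', 'world'], ['community', 'story', 'freedom'], ['development', 'control', 'judgment']]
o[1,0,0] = 'hall'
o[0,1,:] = ['warning', 'outcome', 'difficulty']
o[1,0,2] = 'education'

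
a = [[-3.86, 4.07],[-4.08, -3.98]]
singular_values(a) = [5.71, 5.59]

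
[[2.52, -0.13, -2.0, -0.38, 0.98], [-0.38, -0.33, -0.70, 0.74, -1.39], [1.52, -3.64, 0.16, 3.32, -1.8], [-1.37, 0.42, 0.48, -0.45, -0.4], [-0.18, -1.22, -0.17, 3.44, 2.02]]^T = [[2.52, -0.38, 1.52, -1.37, -0.18], [-0.13, -0.33, -3.64, 0.42, -1.22], [-2.0, -0.7, 0.16, 0.48, -0.17], [-0.38, 0.74, 3.32, -0.45, 3.44], [0.98, -1.39, -1.80, -0.40, 2.02]]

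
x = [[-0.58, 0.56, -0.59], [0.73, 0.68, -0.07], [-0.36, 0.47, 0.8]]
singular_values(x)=[1.0, 1.0, 1.0]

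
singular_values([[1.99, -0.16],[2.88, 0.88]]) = [3.56, 0.62]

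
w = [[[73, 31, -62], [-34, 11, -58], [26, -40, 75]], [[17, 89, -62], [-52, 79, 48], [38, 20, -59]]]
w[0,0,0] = 73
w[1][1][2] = 48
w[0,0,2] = -62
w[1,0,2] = -62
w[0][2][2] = 75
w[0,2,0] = 26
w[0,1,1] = 11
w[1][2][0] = 38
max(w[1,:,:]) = 89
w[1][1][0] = -52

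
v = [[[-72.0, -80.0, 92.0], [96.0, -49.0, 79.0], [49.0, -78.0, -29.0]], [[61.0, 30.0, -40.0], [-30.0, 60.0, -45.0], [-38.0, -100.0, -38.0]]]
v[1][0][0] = 61.0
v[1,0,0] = 61.0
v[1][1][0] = -30.0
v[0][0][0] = -72.0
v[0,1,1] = -49.0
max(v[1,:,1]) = 60.0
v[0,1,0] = 96.0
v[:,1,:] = [[96.0, -49.0, 79.0], [-30.0, 60.0, -45.0]]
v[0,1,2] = 79.0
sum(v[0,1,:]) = 126.0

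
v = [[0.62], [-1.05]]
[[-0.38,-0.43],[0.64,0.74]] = v @ [[-0.61,-0.70]]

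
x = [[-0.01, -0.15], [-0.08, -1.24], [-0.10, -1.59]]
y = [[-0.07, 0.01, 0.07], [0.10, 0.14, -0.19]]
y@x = [[-0.01,-0.11], [0.01,0.11]]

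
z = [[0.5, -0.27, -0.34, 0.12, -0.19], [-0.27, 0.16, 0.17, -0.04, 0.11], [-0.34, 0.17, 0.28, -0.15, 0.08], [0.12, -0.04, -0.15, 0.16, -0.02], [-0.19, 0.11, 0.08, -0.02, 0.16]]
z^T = [[0.5, -0.27, -0.34, 0.12, -0.19],[-0.27, 0.16, 0.17, -0.04, 0.11],[-0.34, 0.17, 0.28, -0.15, 0.08],[0.12, -0.04, -0.15, 0.16, -0.02],[-0.19, 0.11, 0.08, -0.02, 0.16]]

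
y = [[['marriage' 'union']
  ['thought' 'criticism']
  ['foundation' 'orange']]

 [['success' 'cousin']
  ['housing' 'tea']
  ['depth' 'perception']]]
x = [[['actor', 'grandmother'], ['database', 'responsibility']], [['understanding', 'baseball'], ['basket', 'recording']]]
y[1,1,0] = 'housing'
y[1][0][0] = 'success'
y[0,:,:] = [['marriage', 'union'], ['thought', 'criticism'], ['foundation', 'orange']]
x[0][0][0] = 'actor'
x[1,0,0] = 'understanding'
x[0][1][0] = 'database'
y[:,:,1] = [['union', 'criticism', 'orange'], ['cousin', 'tea', 'perception']]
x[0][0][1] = 'grandmother'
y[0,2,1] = 'orange'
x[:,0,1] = ['grandmother', 'baseball']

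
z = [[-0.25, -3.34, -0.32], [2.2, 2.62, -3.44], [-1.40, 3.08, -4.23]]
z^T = [[-0.25, 2.20, -1.40], [-3.34, 2.62, 3.08], [-0.32, -3.44, -4.23]]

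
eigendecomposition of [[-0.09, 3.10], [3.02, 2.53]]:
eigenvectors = [[-0.84, -0.56], [0.55, -0.83]]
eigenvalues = [-2.11, 4.55]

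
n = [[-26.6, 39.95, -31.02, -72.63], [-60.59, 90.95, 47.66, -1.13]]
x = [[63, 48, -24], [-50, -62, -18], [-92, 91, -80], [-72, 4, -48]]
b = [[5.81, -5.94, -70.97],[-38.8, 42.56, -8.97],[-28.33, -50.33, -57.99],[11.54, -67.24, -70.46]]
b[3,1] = -67.24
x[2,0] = -92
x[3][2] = -48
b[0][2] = -70.97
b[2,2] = -57.99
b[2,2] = -57.99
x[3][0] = -72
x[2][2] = -80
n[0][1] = 39.95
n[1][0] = -60.59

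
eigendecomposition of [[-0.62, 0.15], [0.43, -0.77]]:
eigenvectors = [[0.62, -0.40], [0.78, 0.91]]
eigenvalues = [-0.43, -0.96]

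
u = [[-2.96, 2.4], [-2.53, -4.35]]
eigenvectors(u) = [[-0.20-0.67j, -0.20+0.67j], [(0.72+0j), 0.72-0.00j]]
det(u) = 18.95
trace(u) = -7.31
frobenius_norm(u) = 6.31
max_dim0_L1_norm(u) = 6.75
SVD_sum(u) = [[0.43, 1.19], [-1.67, -4.66]] + [[-3.39,1.21], [-0.86,0.31]]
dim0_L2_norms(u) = [3.89, 4.97]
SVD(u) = [[-0.25, 0.97], [0.97, 0.25]] @ diag([5.10657579367423, 3.710509892650929]) @ [[-0.34,  -0.94], [-0.94,  0.34]]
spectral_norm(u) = 5.11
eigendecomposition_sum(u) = [[(-1.48+1.72j), 1.20+1.86j], [-1.26-1.96j, -2.17+0.64j]] + [[(-1.48-1.72j), (1.2-1.86j)], [(-1.26+1.96j), (-2.17-0.64j)]]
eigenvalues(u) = [(-3.66+2.36j), (-3.66-2.36j)]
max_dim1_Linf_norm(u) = 4.35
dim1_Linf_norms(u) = [2.96, 4.35]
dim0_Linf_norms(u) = [2.96, 4.35]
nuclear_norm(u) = 8.82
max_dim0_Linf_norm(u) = 4.35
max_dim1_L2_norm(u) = 5.03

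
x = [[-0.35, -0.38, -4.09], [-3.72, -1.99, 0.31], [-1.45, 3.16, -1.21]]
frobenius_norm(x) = 6.96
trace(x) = -3.55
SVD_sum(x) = [[-0.82, 1.26, -3.36], [0.03, -0.05, 0.13], [-0.56, 0.86, -2.29]] + [[-0.47, -0.33, -0.01], [-3.42, -2.41, -0.07], [0.5, 0.35, 0.01]] + [[0.94, -1.31, -0.72],[-0.33, 0.47, 0.26],[-1.40, 1.95, 1.07]]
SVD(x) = [[0.83, -0.14, 0.55], [-0.03, -0.98, -0.20], [0.56, 0.14, -0.81]] @ diag([4.45711614950184, 4.265009862653956, 3.2226707094139164]) @ [[-0.22, 0.34, -0.91], [0.82, 0.58, 0.02], [0.53, -0.74, -0.41]]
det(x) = 61.26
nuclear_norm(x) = 11.94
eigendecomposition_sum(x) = [[1.49+0.00j, -0.93+0.00j, -1.40+0.00j], [(-1.11-0j), 0.70+0.00j, 1.04-0.00j], [-1.24-0.00j, 0.78+0.00j, (1.17-0j)]] + [[(-0.92+0.76j),(0.28+1.38j),(-1.35-0.33j)], [(-1.31-0.58j),(-1.34+1.03j),(-0.37-1.62j)], [-0.10+1.20j,1.19+0.78j,-1.19+0.74j]] + [[-0.92-0.76j, (0.28-1.38j), -1.35+0.33j],[(-1.31+0.58j), -1.34-1.03j, -0.37+1.62j],[(-0.1-1.2j), 1.19-0.78j, -1.19-0.74j]]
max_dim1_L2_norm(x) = 4.23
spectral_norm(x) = 4.46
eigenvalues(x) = [(3.35+0j), (-3.45+2.53j), (-3.45-2.53j)]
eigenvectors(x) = [[-0.67+0.00j,(-0.24+0.48j),(-0.24-0.48j)], [0.50+0.00j,-0.65+0.00j,(-0.65-0j)], [0.56+0.00j,0.18+0.51j,(0.18-0.51j)]]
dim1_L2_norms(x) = [4.12, 4.23, 3.68]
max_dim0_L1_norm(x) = 5.61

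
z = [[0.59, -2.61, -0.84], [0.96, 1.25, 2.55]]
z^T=[[0.59, 0.96], [-2.61, 1.25], [-0.84, 2.55]]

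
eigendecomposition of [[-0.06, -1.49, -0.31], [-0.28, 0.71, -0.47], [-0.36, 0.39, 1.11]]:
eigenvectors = [[(0.95+0j), (0.21+0.47j), (0.21-0.47j)], [(0.27+0j), (0.13-0.45j), 0.13+0.45j], [0.14+0.00j, (-0.71+0j), -0.71-0.00j]]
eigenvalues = [(-0.53+0j), (1.14+0.49j), (1.14-0.49j)]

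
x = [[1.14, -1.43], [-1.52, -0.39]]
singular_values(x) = [2.04, 1.28]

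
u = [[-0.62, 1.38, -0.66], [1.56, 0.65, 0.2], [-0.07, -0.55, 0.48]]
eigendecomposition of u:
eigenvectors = [[0.81, -0.55, -0.19], [-0.57, -0.75, 0.32], [-0.13, 0.37, 0.93]]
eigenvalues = [-1.5, 1.7, 0.31]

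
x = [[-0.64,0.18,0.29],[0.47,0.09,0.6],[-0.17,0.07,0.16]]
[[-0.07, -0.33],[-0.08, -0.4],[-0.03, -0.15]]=x @ [[0.02, 0.11], [-0.07, -0.34], [-0.14, -0.70]]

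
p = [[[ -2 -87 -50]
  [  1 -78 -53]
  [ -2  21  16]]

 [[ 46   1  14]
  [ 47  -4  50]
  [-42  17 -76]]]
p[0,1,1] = -78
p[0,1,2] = -53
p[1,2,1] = 17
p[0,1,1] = -78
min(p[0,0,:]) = -87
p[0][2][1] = 21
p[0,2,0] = -2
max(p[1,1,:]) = 50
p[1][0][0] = 46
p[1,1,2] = 50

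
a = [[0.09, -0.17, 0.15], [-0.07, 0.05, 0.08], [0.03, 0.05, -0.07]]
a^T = [[0.09, -0.07, 0.03], [-0.17, 0.05, 0.05], [0.15, 0.08, -0.07]]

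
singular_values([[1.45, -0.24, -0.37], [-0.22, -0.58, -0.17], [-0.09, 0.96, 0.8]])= [1.65, 1.24, 0.19]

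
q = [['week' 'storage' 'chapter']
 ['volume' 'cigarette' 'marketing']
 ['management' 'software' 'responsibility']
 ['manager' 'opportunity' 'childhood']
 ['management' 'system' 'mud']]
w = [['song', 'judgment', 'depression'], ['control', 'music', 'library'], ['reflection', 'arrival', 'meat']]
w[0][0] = 'song'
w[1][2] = 'library'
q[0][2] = 'chapter'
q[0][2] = 'chapter'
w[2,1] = 'arrival'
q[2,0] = 'management'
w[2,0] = 'reflection'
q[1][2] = 'marketing'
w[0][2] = 'depression'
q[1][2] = 'marketing'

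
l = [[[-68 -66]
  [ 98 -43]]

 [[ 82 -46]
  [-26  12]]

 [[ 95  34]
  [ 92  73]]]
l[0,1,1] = -43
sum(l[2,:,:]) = 294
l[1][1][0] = -26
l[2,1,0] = 92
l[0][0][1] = -66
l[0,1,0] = 98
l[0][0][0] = -68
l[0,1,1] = -43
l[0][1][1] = -43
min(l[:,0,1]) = -66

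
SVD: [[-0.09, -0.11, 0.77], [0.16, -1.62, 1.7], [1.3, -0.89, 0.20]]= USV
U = [[0.22, -0.33, 0.92], [0.88, -0.33, -0.33], [0.41, 0.88, 0.22]]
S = [2.61, 1.31, 0.34]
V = [[0.25, -0.7, 0.67], [0.86, -0.16, -0.49], [0.45, 0.7, 0.56]]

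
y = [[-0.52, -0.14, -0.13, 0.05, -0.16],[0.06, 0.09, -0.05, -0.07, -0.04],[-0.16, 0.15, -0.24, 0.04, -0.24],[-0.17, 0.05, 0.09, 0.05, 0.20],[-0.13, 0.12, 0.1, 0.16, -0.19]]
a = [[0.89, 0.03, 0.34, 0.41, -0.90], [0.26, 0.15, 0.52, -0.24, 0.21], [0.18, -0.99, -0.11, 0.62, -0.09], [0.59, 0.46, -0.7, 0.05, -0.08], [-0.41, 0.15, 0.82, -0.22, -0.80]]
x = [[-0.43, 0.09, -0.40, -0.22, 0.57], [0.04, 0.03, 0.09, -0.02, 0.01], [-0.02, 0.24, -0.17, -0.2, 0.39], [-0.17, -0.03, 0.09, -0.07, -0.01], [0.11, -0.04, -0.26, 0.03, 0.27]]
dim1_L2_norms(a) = [1.37, 0.68, 1.19, 1.03, 1.25]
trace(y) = -0.81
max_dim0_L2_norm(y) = 0.59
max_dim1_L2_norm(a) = 1.37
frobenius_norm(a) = 2.53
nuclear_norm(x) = 1.73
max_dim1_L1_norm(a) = 2.57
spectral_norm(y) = 0.66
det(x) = -0.00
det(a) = 0.12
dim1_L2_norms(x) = [0.85, 0.11, 0.53, 0.21, 0.39]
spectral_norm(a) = 1.53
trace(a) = 0.18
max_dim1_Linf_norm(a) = 0.99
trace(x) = -0.37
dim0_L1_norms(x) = [0.77, 0.43, 1.01, 0.54, 1.25]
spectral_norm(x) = 1.00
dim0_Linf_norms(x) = [0.43, 0.24, 0.4, 0.22, 0.57]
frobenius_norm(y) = 0.84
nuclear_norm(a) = 4.92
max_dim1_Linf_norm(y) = 0.52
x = y @ a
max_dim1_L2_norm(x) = 0.85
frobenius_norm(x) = 1.10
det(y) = -0.00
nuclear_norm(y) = 1.57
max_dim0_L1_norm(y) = 1.04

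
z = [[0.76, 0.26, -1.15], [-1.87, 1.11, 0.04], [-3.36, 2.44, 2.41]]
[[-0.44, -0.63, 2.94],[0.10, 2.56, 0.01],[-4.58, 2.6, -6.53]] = z @ [[-1.82,-1.74,-0.21], [-2.92,-0.60,-0.25], [-1.48,-0.74,-2.75]]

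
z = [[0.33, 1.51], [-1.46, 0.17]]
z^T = [[0.33, -1.46], [1.51, 0.17]]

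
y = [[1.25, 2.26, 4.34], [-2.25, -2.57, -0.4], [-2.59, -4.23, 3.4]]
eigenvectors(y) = [[(0.8+0j), (0.8-0j), (0.81+0j)], [-0.34+0.34j, -0.34-0.34j, -0.40+0.00j], [(-0.09+0.34j), (-0.09-0.34j), 0.43+0.00j]]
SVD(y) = [[-0.17, 0.91, 0.38], [0.47, -0.26, 0.84], [0.87, 0.32, -0.38]] @ diag([6.636604282345844, 5.400766148354262, 0.5303853413693443]) @ [[-0.53, -0.79, 0.31], [0.17, 0.26, 0.95], [-0.83, 0.55, -0.00]]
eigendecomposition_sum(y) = [[(1.17+2.1j), (2.84+2.15j), 0.43-1.97j], [(-1.39-0.4j), (-2.13+0.3j), 0.65+1.02j], [(-1.01+0.27j), -1.21+0.96j, (0.78+0.39j)]] + [[(1.17-2.1j), (2.84-2.15j), (0.43+1.97j)], [-1.39+0.40j, (-2.13-0.3j), (0.65-1.02j)], [-1.01-0.27j, (-1.21-0.96j), (0.78-0.39j)]] + [[(-1.09+0j), (-3.43+0j), 3.47-0.00j], [0.53-0.00j, (1.68-0j), (-1.71+0j)], [-0.58+0.00j, (-1.81+0j), (1.84-0j)]]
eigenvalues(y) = [(-0.18+2.79j), (-0.18-2.79j), (2.44+0j)]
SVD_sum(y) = [[0.60, 0.89, -0.34],[-1.64, -2.46, 0.95],[-3.05, -4.56, 1.76]] + [[0.82, 1.26, 4.68],[-0.24, -0.36, -1.35],[0.29, 0.44, 1.64]] + [[-0.17, 0.11, -0.0], [-0.37, 0.25, -0.00], [0.17, -0.11, 0.0]]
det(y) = 19.01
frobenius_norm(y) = 8.57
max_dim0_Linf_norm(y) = 4.34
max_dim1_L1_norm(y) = 10.22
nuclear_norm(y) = 12.57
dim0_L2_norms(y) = [3.65, 5.44, 5.53]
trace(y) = 2.08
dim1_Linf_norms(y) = [4.34, 2.57, 4.23]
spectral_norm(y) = 6.64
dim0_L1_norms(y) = [6.09, 9.06, 8.14]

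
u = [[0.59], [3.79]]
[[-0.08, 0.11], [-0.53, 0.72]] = u @[[-0.14, 0.19]]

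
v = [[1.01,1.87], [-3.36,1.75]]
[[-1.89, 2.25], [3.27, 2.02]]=v@ [[-1.17, 0.02], [-0.38, 1.19]]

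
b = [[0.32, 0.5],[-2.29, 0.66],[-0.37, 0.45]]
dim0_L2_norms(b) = [2.34, 0.94]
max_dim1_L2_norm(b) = 2.38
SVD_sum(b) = [[0.16, -0.05], [-2.28, 0.69], [-0.46, 0.14]] + [[0.16, 0.55], [-0.01, -0.03], [0.09, 0.31]]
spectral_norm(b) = 2.44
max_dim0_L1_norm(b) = 2.98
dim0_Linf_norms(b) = [2.29, 0.66]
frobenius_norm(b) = 2.52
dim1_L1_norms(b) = [0.82, 2.95, 0.82]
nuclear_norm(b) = 3.09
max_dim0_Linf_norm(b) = 2.29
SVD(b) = [[-0.07, -0.87], [0.98, 0.04], [0.2, -0.49]] @ diag([2.4371118064823247, 0.6572564512459794]) @ [[-0.96,  0.29], [-0.29,  -0.96]]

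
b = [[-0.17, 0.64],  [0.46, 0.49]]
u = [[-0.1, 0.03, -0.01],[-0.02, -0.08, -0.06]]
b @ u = [[0.00, -0.06, -0.04], [-0.06, -0.03, -0.03]]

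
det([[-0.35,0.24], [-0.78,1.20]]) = -0.233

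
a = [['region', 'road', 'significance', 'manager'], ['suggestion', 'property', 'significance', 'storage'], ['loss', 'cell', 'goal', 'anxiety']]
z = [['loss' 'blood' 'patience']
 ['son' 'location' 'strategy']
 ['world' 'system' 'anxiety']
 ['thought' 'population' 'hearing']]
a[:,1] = ['road', 'property', 'cell']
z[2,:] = ['world', 'system', 'anxiety']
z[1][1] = 'location'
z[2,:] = ['world', 'system', 'anxiety']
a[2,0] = 'loss'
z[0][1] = 'blood'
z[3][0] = 'thought'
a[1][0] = 'suggestion'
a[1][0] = 'suggestion'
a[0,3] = 'manager'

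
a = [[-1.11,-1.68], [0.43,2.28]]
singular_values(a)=[3.01, 0.6]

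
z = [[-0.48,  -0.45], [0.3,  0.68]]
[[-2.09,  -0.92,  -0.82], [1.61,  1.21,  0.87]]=z @ [[3.66, 0.42, 0.87], [0.75, 1.59, 0.89]]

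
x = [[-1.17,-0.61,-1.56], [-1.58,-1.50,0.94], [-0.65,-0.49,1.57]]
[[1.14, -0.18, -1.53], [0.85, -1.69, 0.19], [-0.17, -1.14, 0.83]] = x @[[-0.14, 0.54, 0.58], [-0.65, 0.30, -0.32], [-0.37, -0.41, 0.67]]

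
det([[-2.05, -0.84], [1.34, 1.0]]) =-0.924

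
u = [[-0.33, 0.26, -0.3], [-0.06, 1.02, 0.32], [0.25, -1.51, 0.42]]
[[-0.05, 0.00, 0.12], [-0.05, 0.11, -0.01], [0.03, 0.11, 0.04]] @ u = [[0.05, -0.19, 0.07], [0.01, 0.11, 0.05], [-0.01, 0.06, 0.04]]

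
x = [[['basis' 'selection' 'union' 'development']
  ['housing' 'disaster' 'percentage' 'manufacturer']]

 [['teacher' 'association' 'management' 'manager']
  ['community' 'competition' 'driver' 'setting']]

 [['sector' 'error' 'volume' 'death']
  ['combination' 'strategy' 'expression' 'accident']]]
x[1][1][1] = 'competition'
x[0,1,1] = 'disaster'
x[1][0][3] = 'manager'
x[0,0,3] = 'development'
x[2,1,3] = 'accident'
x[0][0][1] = 'selection'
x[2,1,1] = 'strategy'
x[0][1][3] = 'manufacturer'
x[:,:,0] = [['basis', 'housing'], ['teacher', 'community'], ['sector', 'combination']]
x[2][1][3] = 'accident'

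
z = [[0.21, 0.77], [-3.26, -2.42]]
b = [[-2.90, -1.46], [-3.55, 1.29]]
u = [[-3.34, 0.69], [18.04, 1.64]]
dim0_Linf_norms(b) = [3.55, 1.46]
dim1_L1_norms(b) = [4.36, 4.84]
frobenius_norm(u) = 18.43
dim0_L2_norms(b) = [4.58, 1.95]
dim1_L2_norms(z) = [0.8, 4.06]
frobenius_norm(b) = 4.98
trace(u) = -1.70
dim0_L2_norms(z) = [3.27, 2.54]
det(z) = 2.00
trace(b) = -1.61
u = z @ b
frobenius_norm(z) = 4.14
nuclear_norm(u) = 19.38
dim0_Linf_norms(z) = [3.26, 2.42]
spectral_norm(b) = 4.58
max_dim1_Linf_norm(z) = 3.26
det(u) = -17.93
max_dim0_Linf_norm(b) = 3.55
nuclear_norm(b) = 6.53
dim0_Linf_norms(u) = [18.04, 1.64]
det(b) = -8.92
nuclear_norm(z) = 4.60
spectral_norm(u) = 18.41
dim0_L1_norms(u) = [21.38, 2.33]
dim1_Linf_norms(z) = [0.77, 3.26]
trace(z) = -2.21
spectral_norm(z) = 4.11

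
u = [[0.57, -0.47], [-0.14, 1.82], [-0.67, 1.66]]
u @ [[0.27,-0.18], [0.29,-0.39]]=[[0.02, 0.08], [0.49, -0.68], [0.30, -0.53]]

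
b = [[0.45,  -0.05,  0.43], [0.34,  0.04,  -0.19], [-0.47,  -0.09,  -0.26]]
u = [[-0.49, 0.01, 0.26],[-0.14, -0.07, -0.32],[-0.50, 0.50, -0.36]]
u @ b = [[-0.34, 0.00, -0.28], [0.06, 0.03, 0.04], [0.11, 0.08, -0.22]]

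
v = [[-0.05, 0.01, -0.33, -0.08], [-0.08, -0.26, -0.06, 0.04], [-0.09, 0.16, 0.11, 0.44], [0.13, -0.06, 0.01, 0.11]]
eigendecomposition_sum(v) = [[(0.04+0.06j), (-0.02-0.01j), (-0.1+0.01j), (-0.1+0.2j)], [(-0-0j), -0j, -0j, -0.00-0.01j], [(-0-0.07j), 0.02+0.02j, 0.09+0.04j, (0.18-0.12j)], [(0.04-0.01j), -0.01+0.01j, (-0.02+0.05j), (0.08+0.1j)]] + [[0.04-0.06j, (-0.02+0.01j), -0.10-0.01j, (-0.1-0.2j)], [-0.00+0.00j, 0j, 0.00+0.00j, (-0+0.01j)], [(-0+0.07j), 0.02-0.02j, 0.09-0.04j, 0.18+0.12j], [(0.04+0.01j), -0.01-0.01j, -0.02-0.05j, (0.08-0.1j)]] + [[(-0.07+0.02j), (0.03+0.12j), -0.06+0.02j, (0.06-0.01j)], [-0.04-0.07j, -0.13+0.06j, -0.03-0.07j, (0.02+0.07j)], [(-0.04+0.04j), (0.06+0.08j), (-0.04+0.04j), 0.04-0.03j], [0.02-0.01j, -0.02-0.04j, 0.02-0.01j, (-0.02+0.01j)]] + [[-0.07-0.02j, (0.03-0.12j), -0.06-0.02j, (0.06+0.01j)],[(-0.04+0.07j), (-0.13-0.06j), (-0.03+0.07j), 0.02-0.07j],[(-0.04-0.04j), (0.06-0.08j), (-0.04-0.04j), 0.04+0.03j],[0.02+0.01j, (-0.02+0.04j), (0.02+0.01j), -0.02-0.01j]]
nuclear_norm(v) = 1.26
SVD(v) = [[-0.4, 0.83, -0.36, 0.17], [-0.14, 0.37, 0.88, -0.25], [0.9, 0.43, -0.07, -0.10], [0.13, -0.01, 0.29, 0.95]] @ diag([0.5256978091056224, 0.30376400303530965, 0.27696805942386005, 0.15446015026696638]) @ [[-0.06,0.32,0.46,0.83], [-0.36,-0.06,-0.82,0.45], [-0.03,-0.95,0.22,0.24], [0.93,-0.03,-0.28,0.24]]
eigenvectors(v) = [[(-0.66+0j), (-0.66-0j), (0.09-0.56j), (0.09+0.56j)], [(0.02-0.02j), (0.02+0.02j), (0.66+0j), (0.66-0j)], [(0.57+0.32j), (0.57-0.32j), (-0.13-0.43j), (-0.13+0.43j)], [(-0.15+0.34j), (-0.15-0.34j), (0.01+0.21j), (0.01-0.21j)]]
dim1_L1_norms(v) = [0.47, 0.44, 0.8, 0.31]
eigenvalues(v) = [(0.21+0.2j), (0.21-0.2j), (-0.26+0.12j), (-0.26-0.12j)]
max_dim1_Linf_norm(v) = 0.44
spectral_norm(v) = 0.53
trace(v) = -0.09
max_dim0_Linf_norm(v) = 0.44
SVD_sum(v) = [[0.01, -0.07, -0.1, -0.17], [0.0, -0.02, -0.03, -0.06], [-0.03, 0.15, 0.22, 0.39], [-0.00, 0.02, 0.03, 0.06]] + [[-0.09, -0.02, -0.2, 0.11], [-0.04, -0.01, -0.09, 0.05], [-0.05, -0.01, -0.11, 0.06], [0.00, 0.0, 0.00, -0.0]] + [[0.0,  0.09,  -0.02,  -0.02], [-0.01,  -0.23,  0.05,  0.06], [0.00,  0.02,  -0.0,  -0.00], [-0.0,  -0.08,  0.02,  0.02]] + [[0.02, -0.0, -0.01, 0.01], [-0.04, 0.0, 0.01, -0.01], [-0.01, 0.0, 0.0, -0.00], [0.14, -0.01, -0.04, 0.03]]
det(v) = 0.01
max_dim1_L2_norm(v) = 0.49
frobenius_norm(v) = 0.68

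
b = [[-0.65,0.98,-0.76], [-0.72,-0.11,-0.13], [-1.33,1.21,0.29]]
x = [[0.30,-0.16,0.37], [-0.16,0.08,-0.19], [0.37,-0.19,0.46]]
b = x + [[-0.95, 1.14, -1.13], [-0.56, -0.19, 0.06], [-1.7, 1.40, -0.17]]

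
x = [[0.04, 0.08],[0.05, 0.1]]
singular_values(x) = [0.14, 0.0]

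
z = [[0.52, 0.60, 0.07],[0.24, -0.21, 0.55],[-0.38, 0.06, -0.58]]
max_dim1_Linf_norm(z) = 0.6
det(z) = -0.00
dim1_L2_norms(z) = [0.8, 0.64, 0.7]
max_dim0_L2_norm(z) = 0.8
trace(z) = -0.27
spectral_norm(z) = 0.98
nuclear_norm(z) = 1.73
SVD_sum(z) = [[0.31, 0.06, 0.35], [0.35, 0.07, 0.4], [-0.44, -0.09, -0.50]] + [[0.21, 0.54, -0.28], [-0.11, -0.28, 0.15], [0.06, 0.15, -0.08]] + [[-0.00, 0.0, 0.0], [-0.00, 0.00, 0.0], [-0.00, 0.00, 0.0]]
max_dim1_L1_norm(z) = 1.19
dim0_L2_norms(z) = [0.69, 0.64, 0.8]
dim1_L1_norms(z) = [1.19, 1.0, 1.02]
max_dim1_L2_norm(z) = 0.8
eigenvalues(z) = [-0.81, 0.54, 0.0]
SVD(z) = [[-0.48, 0.86, 0.18], [-0.55, -0.45, 0.70], [0.68, 0.24, 0.69]] @ diag([0.9824099035865042, 0.7475096212581313, 0.000384007396498777]) @ [[-0.65,-0.14,-0.74], [0.33,0.84,-0.44], [-0.68,0.53,0.5]]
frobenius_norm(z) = 1.23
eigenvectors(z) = [[-0.28,  0.95,  -0.68], [0.71,  0.07,  0.53], [-0.65,  -0.32,  0.5]]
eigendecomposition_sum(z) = [[-0.08,0.10,-0.21], [0.2,-0.25,0.53], [-0.18,0.23,-0.49]] + [[0.6, 0.5, 0.28], [0.04, 0.04, 0.02], [-0.2, -0.17, -0.09]] + [[-0.00,-0.00,-0.0],[0.00,0.0,0.00],[0.00,0.00,0.0]]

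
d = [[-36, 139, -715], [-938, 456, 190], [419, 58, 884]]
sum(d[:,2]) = 359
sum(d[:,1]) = 653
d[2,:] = [419, 58, 884]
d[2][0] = 419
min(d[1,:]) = -938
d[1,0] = -938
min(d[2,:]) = 58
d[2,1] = 58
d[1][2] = 190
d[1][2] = 190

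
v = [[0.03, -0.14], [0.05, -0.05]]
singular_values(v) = [0.16, 0.04]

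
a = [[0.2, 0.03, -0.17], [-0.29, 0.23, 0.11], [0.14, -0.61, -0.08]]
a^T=[[0.2, -0.29, 0.14], [0.03, 0.23, -0.61], [-0.17, 0.11, -0.08]]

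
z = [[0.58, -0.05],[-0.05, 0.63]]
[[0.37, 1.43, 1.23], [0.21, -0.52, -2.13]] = z @[[0.68, 2.41, 1.84], [0.39, -0.63, -3.24]]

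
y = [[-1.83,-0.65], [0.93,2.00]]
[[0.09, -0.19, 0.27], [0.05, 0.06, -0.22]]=y @ [[-0.07, 0.11, -0.13], [0.06, -0.02, -0.05]]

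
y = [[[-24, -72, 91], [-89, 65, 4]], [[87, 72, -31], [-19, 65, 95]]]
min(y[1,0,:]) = -31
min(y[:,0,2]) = -31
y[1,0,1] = 72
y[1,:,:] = [[87, 72, -31], [-19, 65, 95]]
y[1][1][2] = 95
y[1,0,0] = 87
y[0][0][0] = -24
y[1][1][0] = -19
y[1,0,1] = 72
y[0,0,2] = 91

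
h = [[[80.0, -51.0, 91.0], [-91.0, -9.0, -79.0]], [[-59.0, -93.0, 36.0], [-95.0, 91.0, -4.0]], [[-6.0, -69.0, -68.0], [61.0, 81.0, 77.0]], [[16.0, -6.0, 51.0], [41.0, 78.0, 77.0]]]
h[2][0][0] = -6.0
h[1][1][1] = 91.0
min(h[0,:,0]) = -91.0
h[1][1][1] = 91.0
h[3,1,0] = 41.0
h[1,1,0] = -95.0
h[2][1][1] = 81.0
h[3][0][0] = 16.0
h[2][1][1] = 81.0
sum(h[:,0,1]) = -219.0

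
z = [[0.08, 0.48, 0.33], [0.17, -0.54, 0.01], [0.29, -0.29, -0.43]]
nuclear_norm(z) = 1.54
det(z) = 0.09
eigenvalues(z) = [0.29, -0.76, -0.42]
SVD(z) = [[0.61,0.03,-0.79], [-0.54,-0.72,-0.44], [-0.58,0.7,-0.42]] @ diag([0.8995751475021533, 0.3670148023277935, 0.27470837058373415]) @ [[-0.24,  0.84,  0.49], [0.23,  0.54,  -0.81], [-0.94,  -0.08,  -0.32]]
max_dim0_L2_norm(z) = 0.78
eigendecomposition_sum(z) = [[0.23, 0.10, 0.11], [0.05, 0.02, 0.02], [0.07, 0.03, 0.03]] + [[-0.16, 0.54, 0.14], [0.11, -0.38, -0.1], [0.24, -0.81, -0.22]] + [[0.01, -0.16, 0.08], [0.01, -0.18, 0.09], [-0.02, 0.49, -0.25]]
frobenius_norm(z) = 1.01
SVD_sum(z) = [[-0.13, 0.46, 0.27], [0.11, -0.41, -0.24], [0.12, -0.44, -0.26]] + [[0.0, 0.01, -0.01], [-0.06, -0.14, 0.21], [0.06, 0.14, -0.21]] + [[0.21,0.02,0.07],  [0.11,0.01,0.04],  [0.11,0.01,0.04]]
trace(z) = -0.89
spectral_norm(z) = 0.90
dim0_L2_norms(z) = [0.35, 0.78, 0.54]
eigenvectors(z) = [[-0.93, -0.51, -0.29], [-0.20, 0.36, -0.32], [-0.3, 0.78, 0.9]]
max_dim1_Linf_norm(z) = 0.54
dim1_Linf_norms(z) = [0.48, 0.54, 0.43]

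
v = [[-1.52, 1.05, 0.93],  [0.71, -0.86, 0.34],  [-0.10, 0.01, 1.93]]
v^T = [[-1.52, 0.71, -0.10], [1.05, -0.86, 0.01], [0.93, 0.34, 1.93]]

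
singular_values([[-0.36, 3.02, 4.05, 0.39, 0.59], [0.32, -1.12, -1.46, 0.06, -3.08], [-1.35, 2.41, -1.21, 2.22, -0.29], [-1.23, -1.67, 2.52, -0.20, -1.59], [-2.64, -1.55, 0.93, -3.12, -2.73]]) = [6.5, 5.6, 3.54, 2.3, 1.57]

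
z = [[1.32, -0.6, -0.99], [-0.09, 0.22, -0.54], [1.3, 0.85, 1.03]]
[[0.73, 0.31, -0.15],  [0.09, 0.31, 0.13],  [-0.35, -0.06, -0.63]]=z@ [[0.18,0.07,-0.29], [-0.3,0.36,-0.04], [-0.32,-0.44,-0.21]]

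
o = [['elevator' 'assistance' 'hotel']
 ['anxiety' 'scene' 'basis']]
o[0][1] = 'assistance'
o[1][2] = 'basis'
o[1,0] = 'anxiety'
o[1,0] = 'anxiety'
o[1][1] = 'scene'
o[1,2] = 'basis'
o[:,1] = ['assistance', 'scene']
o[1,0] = 'anxiety'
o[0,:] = ['elevator', 'assistance', 'hotel']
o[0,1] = 'assistance'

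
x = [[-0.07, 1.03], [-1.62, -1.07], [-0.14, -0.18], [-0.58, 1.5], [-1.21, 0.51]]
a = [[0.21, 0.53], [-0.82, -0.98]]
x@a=[[-0.86,-1.05], [0.54,0.19], [0.12,0.10], [-1.35,-1.78], [-0.67,-1.14]]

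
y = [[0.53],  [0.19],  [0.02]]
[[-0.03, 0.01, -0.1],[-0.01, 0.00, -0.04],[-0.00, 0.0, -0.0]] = y @ [[-0.05,0.01,-0.19]]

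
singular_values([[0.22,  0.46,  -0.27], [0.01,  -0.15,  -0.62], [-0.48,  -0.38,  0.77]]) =[1.19, 0.53, 0.12]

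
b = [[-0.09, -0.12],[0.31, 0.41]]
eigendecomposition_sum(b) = [[0.00,0.0], [-0.0,-0.00]] + [[-0.09,-0.12],[0.31,0.41]]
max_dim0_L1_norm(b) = 0.53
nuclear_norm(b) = 0.54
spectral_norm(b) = 0.54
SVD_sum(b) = [[-0.09, -0.12],  [0.31, 0.41]] + [[0.0, -0.0], [0.00, -0.0]]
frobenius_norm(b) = 0.54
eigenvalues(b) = [0.0, 0.32]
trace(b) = 0.32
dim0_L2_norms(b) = [0.32, 0.43]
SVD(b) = [[-0.28, 0.96], [0.96, 0.28]] @ diag([0.5354434480714745, 0.0005602832588212077]) @ [[0.6, 0.80], [0.80, -0.6]]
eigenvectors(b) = [[-0.80, 0.28], [0.60, -0.96]]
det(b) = 0.00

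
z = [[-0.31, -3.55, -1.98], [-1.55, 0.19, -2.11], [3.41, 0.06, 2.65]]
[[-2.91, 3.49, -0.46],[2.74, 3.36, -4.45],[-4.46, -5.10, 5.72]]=z @ [[-0.94, -0.55, 0.28], [1.18, -0.26, -0.91], [-0.5, -1.21, 1.82]]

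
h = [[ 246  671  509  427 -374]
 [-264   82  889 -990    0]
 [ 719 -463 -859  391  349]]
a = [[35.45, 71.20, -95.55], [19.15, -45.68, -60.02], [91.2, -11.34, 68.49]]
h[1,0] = -264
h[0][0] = 246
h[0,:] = [246, 671, 509, 427, -374]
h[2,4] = 349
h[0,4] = -374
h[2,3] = 391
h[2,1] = -463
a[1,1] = -45.68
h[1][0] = -264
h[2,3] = 391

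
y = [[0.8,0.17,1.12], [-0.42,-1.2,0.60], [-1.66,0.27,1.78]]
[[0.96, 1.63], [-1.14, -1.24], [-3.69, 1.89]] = y@[[1.78,0.24], [0.11,1.48], [-0.43,1.06]]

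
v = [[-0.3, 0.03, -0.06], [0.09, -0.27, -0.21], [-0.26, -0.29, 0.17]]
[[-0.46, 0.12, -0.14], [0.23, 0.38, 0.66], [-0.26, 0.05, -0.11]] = v@ [[1.49,-0.25,0.66], [-0.4,-0.6,-1.08], [0.05,-1.13,-1.49]]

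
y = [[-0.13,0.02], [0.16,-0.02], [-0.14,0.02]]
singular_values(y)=[0.25, 0.0]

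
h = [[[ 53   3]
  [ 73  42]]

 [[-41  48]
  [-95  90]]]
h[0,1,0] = 73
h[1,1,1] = 90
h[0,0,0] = 53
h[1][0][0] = -41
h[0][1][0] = 73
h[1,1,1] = 90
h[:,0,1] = [3, 48]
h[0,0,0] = 53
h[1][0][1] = 48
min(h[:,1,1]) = 42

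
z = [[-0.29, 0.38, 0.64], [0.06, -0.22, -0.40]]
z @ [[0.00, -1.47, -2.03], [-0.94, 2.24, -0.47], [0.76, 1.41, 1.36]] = [[0.13, 2.18, 1.28], [-0.10, -1.14, -0.56]]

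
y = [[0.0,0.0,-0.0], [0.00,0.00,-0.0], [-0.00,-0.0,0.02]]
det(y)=0.000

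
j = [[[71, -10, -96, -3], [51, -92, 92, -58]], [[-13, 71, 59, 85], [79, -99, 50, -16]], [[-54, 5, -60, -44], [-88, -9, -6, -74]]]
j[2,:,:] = [[-54, 5, -60, -44], [-88, -9, -6, -74]]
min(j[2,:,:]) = -88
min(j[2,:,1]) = -9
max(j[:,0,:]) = 85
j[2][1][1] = -9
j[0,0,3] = -3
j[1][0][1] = 71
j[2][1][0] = -88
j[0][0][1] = -10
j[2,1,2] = -6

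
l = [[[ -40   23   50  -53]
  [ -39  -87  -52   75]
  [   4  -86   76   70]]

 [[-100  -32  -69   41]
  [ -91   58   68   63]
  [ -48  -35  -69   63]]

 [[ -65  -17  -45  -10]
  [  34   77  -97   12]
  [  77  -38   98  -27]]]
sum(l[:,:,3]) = 234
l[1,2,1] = -35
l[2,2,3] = -27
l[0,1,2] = -52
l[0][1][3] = 75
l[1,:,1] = [-32, 58, -35]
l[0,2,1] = -86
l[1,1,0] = -91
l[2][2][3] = -27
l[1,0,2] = -69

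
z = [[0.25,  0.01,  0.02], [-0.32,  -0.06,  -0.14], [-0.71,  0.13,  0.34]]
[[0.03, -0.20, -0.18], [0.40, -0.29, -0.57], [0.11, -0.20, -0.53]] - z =[[-0.22, -0.21, -0.20], [0.72, -0.23, -0.43], [0.82, -0.33, -0.87]]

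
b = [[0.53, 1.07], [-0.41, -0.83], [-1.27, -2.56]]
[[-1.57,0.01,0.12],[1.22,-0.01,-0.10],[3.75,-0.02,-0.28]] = b @[[-1.0, -1.09, -3.47], [-0.97, 0.55, 1.83]]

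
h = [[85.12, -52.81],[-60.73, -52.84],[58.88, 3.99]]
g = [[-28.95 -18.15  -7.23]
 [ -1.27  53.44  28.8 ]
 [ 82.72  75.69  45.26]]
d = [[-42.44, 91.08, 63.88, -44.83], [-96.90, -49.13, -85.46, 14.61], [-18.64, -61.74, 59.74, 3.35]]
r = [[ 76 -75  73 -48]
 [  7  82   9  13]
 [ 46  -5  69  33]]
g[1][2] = 28.8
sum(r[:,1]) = 2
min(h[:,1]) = -52.84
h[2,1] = 3.99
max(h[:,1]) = 3.99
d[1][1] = -49.13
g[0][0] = -28.95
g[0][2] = -7.23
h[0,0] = 85.12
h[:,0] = [85.12, -60.73, 58.88]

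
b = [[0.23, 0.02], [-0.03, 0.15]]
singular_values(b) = [0.23, 0.15]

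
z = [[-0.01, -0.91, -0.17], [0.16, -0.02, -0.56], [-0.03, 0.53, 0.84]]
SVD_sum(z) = [[0.04, -0.56, -0.53], [0.02, -0.30, -0.28], [-0.05, 0.7, 0.67]] + [[-0.08, -0.35, 0.36], [0.07, 0.28, -0.29], [-0.04, -0.16, 0.17]] + [[0.03, -0.0, 0.00],  [0.07, -0.01, 0.01],  [0.06, -0.00, 0.01]]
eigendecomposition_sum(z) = [[-0.10+0.18j, -0.74-0.07j, (-0.45-0.35j)], [0.13+0.01j, 0.14+0.44j, (-0.09+0.35j)], [-0.08-0.06j, (0.08-0.33j), 0.18-0.18j]] + [[(-0.1-0.18j), -0.74+0.07j, -0.45+0.35j],  [(0.13-0.01j), (0.14-0.44j), -0.09-0.35j],  [-0.08+0.06j, (0.08+0.33j), 0.18+0.18j]] + [[0.19+0.00j, (0.57-0j), (0.74-0j)], [-0.10-0.00j, -0.30+0.00j, (-0.39+0j)], [(0.12+0j), (0.37-0j), (0.47-0j)]]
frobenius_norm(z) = 1.48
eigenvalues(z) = [(0.23+0.45j), (0.23-0.45j), (0.36+0j)]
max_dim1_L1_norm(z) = 1.4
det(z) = 0.09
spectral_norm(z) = 1.30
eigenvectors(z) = [[(0.79+0j),(0.79-0j),(0.77+0j)], [(-0.2-0.45j),-0.20+0.45j,-0.40+0.00j], [-0.05+0.36j,(-0.05-0.36j),0.49+0.00j]]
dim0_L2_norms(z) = [0.16, 1.05, 1.02]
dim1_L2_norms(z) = [0.93, 0.58, 0.99]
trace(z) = 0.81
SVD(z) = [[0.59,-0.73,0.33], [0.31,0.59,0.74], [-0.74,-0.34,0.58]] @ diag([1.301914043495417, 0.6922198952293337, 0.0997569045134364]) @ [[0.05,-0.72,-0.69], [0.16,0.69,-0.71], [0.99,-0.08,0.15]]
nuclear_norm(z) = 2.09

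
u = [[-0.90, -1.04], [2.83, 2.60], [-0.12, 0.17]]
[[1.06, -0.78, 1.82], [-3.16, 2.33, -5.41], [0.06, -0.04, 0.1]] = u @ [[-0.87,0.64,-1.49], [-0.27,0.20,-0.46]]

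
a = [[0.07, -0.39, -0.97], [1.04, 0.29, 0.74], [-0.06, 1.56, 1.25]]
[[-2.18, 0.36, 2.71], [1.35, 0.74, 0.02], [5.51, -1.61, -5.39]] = a @ [[-0.27, 0.92, 1.89], [2.56, -1.12, -1.85], [1.20, 0.15, -1.91]]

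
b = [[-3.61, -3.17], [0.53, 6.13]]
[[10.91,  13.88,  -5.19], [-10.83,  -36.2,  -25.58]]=b @ [[-1.59,1.45,5.52],[-1.63,-6.03,-4.65]]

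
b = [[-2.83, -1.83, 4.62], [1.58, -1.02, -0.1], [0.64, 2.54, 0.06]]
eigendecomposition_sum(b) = [[(-1.58+0.28j), -1.22-2.53j, (1.86+0.89j)], [(0.7+0.59j), (-0.67+1.46j), -0.29-1.14j], [0.12-0.51j, (0.91-0.04j), -0.50+0.44j]] + [[(-1.58-0.28j), (-1.22+2.53j), (1.86-0.89j)], [0.70-0.59j, -0.67-1.46j, (-0.29+1.14j)], [0.12+0.51j, (0.91+0.04j), (-0.5-0.44j)]] + [[0.33+0.00j, 0.60+0.00j, (0.89-0j)], [0.18+0.00j, (0.32+0j), 0.48-0.00j], [(0.4+0j), 0.72+0.00j, 1.07-0.00j]]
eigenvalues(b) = [(-2.76+2.18j), (-2.76-2.18j), (1.72+0j)]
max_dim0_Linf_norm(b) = 4.62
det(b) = 21.30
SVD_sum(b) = [[-2.94,  -2.18,  4.37], [0.26,  0.19,  -0.39], [0.65,  0.48,  -0.96]] + [[-0.09,0.33,0.10], [0.36,-1.28,-0.39], [-0.58,2.02,0.62]] + [[0.21,0.01,0.15], [0.96,0.07,0.68], [0.57,0.04,0.4]]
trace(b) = -3.79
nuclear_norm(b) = 9.87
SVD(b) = [[-0.97,-0.14,-0.19], [0.09,0.53,-0.84], [0.21,-0.84,-0.5]] @ diag([5.859425819521463, 2.6176408416273826, 1.388843220010645]) @ [[0.52, 0.38, -0.77], [0.26, -0.92, -0.28], [-0.81, -0.06, -0.58]]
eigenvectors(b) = [[(0.84+0j),(0.84-0j),0.61+0.00j], [-0.30-0.37j,(-0.3+0.37j),(0.32+0j)], [(-0.11+0.25j),-0.11-0.25j,0.73+0.00j]]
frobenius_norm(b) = 6.57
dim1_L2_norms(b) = [5.72, 1.88, 2.62]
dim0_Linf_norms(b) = [2.83, 2.54, 4.62]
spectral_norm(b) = 5.86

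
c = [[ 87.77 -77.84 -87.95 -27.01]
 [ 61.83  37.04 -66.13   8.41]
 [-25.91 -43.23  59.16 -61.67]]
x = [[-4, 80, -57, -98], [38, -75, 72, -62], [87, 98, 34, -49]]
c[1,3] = 8.41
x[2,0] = 87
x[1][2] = 72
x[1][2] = 72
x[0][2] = -57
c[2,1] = -43.23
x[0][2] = -57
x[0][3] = -98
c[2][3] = -61.67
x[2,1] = 98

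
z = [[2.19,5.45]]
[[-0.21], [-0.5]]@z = [[-0.46, -1.14], [-1.10, -2.72]]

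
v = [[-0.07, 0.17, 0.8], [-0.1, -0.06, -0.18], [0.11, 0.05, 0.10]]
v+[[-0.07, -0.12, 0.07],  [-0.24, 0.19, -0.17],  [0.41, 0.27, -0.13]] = [[-0.14,0.05,0.87], [-0.34,0.13,-0.35], [0.52,0.32,-0.03]]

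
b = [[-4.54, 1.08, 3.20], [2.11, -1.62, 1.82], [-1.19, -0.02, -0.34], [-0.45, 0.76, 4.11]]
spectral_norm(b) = 6.54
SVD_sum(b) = [[-3.65, 1.2, 3.98], [0.28, -0.09, -0.31], [-0.35, 0.12, 0.39], [-2.26, 0.74, 2.46]] + [[-0.75, 0.28, -0.77], [2.09, -0.78, 2.15], [-0.7, 0.26, -0.72], [1.59, -0.6, 1.63]] + [[-0.14, -0.40, -0.01], [-0.26, -0.74, -0.02], [-0.14, -0.4, -0.01], [0.22, 0.61, 0.01]]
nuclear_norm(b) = 11.90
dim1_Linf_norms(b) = [4.54, 2.11, 1.19, 4.11]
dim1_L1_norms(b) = [8.82, 5.55, 1.55, 5.32]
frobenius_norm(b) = 7.85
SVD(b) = [[-0.85, 0.27, -0.36], [0.07, -0.74, -0.67], [-0.08, 0.25, -0.36], [-0.52, -0.56, 0.55]] @ diag([6.539630716954472, 4.176081197010942, 1.185232433675862]) @ [[0.66, -0.22, -0.72], [-0.67, 0.25, -0.69], [0.33, 0.94, 0.02]]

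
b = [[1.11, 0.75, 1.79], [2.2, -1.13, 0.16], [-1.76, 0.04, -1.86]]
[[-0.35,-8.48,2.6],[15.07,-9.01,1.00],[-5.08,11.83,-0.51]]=b@[[5.89, -3.17, 3.26],[-2.28, 1.33, 5.08],[-2.89, -3.33, -2.7]]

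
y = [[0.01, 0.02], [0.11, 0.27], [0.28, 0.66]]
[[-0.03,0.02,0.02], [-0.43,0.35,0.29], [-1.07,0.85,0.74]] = y @ [[-1.25, -1.09, 1.33],[-1.09, 1.75, 0.55]]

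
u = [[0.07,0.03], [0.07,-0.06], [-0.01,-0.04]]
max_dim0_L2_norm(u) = 0.1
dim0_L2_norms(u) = [0.1, 0.08]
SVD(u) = [[-0.53, 0.72],[-0.85, -0.42],[-0.05, -0.55]] @ diag([0.10271080642657031, 0.0738274355724456]) @ [[-0.93, 0.36], [0.36, 0.93]]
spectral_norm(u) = 0.10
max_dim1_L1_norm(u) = 0.13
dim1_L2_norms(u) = [0.08, 0.09, 0.04]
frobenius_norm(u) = 0.13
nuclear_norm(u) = 0.18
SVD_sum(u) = [[0.05, -0.02], [0.08, -0.03], [0.00, -0.00]] + [[0.02, 0.05], [-0.01, -0.03], [-0.01, -0.04]]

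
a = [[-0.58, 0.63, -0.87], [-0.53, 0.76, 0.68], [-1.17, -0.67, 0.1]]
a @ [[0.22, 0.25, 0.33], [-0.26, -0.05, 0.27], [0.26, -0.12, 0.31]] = [[-0.52, -0.07, -0.29],[-0.14, -0.25, 0.24],[-0.06, -0.27, -0.54]]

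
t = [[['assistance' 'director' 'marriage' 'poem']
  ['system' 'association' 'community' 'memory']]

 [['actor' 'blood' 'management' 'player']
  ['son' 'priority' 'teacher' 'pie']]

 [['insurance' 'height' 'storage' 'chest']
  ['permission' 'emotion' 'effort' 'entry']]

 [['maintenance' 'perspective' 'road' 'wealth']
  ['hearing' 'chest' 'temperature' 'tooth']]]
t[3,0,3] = 'wealth'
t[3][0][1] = 'perspective'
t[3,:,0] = ['maintenance', 'hearing']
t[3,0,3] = 'wealth'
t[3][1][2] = 'temperature'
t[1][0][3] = 'player'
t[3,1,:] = ['hearing', 'chest', 'temperature', 'tooth']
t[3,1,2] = 'temperature'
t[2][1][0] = 'permission'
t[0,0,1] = 'director'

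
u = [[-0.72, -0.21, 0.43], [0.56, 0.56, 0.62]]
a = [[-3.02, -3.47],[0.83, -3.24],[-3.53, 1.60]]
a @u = [[0.23, -1.31, -3.45], [-2.41, -1.99, -1.65], [3.44, 1.64, -0.53]]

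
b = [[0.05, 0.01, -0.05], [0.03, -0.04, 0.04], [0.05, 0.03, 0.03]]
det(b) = -0.00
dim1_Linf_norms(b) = [0.05, 0.04, 0.05]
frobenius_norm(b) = 0.12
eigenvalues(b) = [(0.05+0.05j), (0.05-0.05j), (-0.06+0j)]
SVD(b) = [[-0.72,0.54,-0.44], [-0.18,-0.76,-0.63], [-0.67,-0.37,0.64]] @ diag([0.07804850803150219, 0.07398274506564441, 0.04398845105943616]) @ [[-0.96, -0.26, 0.11],[-0.19, 0.33, -0.92],[-0.2, 0.91, 0.37]]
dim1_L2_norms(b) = [0.07, 0.06, 0.07]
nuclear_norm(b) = 0.20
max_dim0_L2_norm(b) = 0.08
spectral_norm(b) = 0.08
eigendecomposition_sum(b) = [[0.03+0.02j, -0.00+0.01j, (-0.02+0.02j)], [(0.01-0.01j), 0.00+0.00j, 0.01+0.01j], [0.03-0.03j, (0.01+0j), (0.02+0.03j)]] + [[(0.03-0.02j), (-0-0.01j), -0.02-0.02j], [0.01+0.01j, -0j, (0.01-0.01j)], [0.03+0.03j, 0.01-0.00j, (0.02-0.03j)]] + [[-0.00-0.00j, (0.01-0j), -0.01-0.00j],[0.00+0.00j, (-0.05+0j), 0.02+0.00j],[(-0-0j), 0.01-0.00j, -0.01-0.00j]]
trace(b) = 0.04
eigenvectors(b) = [[0.04+0.64j, (0.04-0.64j), (0.2+0j)], [(0.34+0.03j), 0.34-0.03j, (-0.96+0j)], [(0.69+0j), 0.69-0.00j, 0.22+0.00j]]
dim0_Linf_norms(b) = [0.05, 0.04, 0.05]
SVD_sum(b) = [[0.05, 0.01, -0.01], [0.01, 0.0, -0.00], [0.05, 0.01, -0.01]] + [[-0.01, 0.01, -0.04], [0.01, -0.02, 0.05], [0.01, -0.01, 0.03]] + [[0.0, -0.02, -0.01], [0.01, -0.03, -0.01], [-0.01, 0.03, 0.01]]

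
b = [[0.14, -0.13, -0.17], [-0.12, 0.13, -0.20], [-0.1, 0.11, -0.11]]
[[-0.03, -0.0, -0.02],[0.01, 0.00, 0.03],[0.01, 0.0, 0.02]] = b@[[-0.01, -0.00, -0.04], [0.14, 0.02, 0.15], [0.06, 0.0, -0.01]]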